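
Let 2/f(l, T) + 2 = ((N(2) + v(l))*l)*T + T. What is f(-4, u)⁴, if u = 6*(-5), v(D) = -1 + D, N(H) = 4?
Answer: 1/33362176 ≈ 2.9974e-8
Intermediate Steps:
u = -30
f(l, T) = 2/(-2 + T + T*l*(3 + l)) (f(l, T) = 2/(-2 + (((4 + (-1 + l))*l)*T + T)) = 2/(-2 + (((3 + l)*l)*T + T)) = 2/(-2 + ((l*(3 + l))*T + T)) = 2/(-2 + (T*l*(3 + l) + T)) = 2/(-2 + (T + T*l*(3 + l))) = 2/(-2 + T + T*l*(3 + l)))
f(-4, u)⁴ = (2/(-2 - 30 - 30*(-4)² + 3*(-30)*(-4)))⁴ = (2/(-2 - 30 - 30*16 + 360))⁴ = (2/(-2 - 30 - 480 + 360))⁴ = (2/(-152))⁴ = (2*(-1/152))⁴ = (-1/76)⁴ = 1/33362176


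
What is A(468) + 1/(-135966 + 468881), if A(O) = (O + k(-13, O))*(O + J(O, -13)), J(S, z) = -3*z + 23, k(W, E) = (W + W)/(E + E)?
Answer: 1486284036343/5992470 ≈ 2.4803e+5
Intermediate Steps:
k(W, E) = W/E (k(W, E) = (2*W)/((2*E)) = (2*W)*(1/(2*E)) = W/E)
J(S, z) = 23 - 3*z
A(O) = (62 + O)*(O - 13/O) (A(O) = (O - 13/O)*(O + (23 - 3*(-13))) = (O - 13/O)*(O + (23 + 39)) = (O - 13/O)*(O + 62) = (O - 13/O)*(62 + O) = (62 + O)*(O - 13/O))
A(468) + 1/(-135966 + 468881) = (-13 + 468² - 806/468 + 62*468) + 1/(-135966 + 468881) = (-13 + 219024 - 806*1/468 + 29016) + 1/332915 = (-13 + 219024 - 31/18 + 29016) + 1/332915 = 4464455/18 + 1/332915 = 1486284036343/5992470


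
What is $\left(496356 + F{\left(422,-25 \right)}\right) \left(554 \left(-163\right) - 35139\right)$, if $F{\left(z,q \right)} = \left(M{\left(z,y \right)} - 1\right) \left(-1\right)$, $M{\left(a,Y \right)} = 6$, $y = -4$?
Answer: $-62262765791$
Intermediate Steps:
$F{\left(z,q \right)} = -5$ ($F{\left(z,q \right)} = \left(6 - 1\right) \left(-1\right) = 5 \left(-1\right) = -5$)
$\left(496356 + F{\left(422,-25 \right)}\right) \left(554 \left(-163\right) - 35139\right) = \left(496356 - 5\right) \left(554 \left(-163\right) - 35139\right) = 496351 \left(-90302 - 35139\right) = 496351 \left(-125441\right) = -62262765791$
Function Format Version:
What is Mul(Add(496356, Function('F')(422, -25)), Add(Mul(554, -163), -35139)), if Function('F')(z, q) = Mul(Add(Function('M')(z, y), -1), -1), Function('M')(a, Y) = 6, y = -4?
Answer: -62262765791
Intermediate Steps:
Function('F')(z, q) = -5 (Function('F')(z, q) = Mul(Add(6, -1), -1) = Mul(5, -1) = -5)
Mul(Add(496356, Function('F')(422, -25)), Add(Mul(554, -163), -35139)) = Mul(Add(496356, -5), Add(Mul(554, -163), -35139)) = Mul(496351, Add(-90302, -35139)) = Mul(496351, -125441) = -62262765791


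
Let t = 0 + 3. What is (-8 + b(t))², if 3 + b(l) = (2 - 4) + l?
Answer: 100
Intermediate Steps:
t = 3
b(l) = -5 + l (b(l) = -3 + ((2 - 4) + l) = -3 + (-2 + l) = -5 + l)
(-8 + b(t))² = (-8 + (-5 + 3))² = (-8 - 2)² = (-10)² = 100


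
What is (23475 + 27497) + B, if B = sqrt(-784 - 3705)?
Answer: 50972 + 67*I ≈ 50972.0 + 67.0*I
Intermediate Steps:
B = 67*I (B = sqrt(-4489) = 67*I ≈ 67.0*I)
(23475 + 27497) + B = (23475 + 27497) + 67*I = 50972 + 67*I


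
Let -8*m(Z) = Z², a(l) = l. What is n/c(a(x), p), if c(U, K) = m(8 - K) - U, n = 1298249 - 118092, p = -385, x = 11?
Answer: -9441256/154537 ≈ -61.094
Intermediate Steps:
n = 1180157
m(Z) = -Z²/8
c(U, K) = -U - (8 - K)²/8 (c(U, K) = -(8 - K)²/8 - U = -U - (8 - K)²/8)
n/c(a(x), p) = 1180157/(-1*11 - (-8 - 385)²/8) = 1180157/(-11 - ⅛*(-393)²) = 1180157/(-11 - ⅛*154449) = 1180157/(-11 - 154449/8) = 1180157/(-154537/8) = 1180157*(-8/154537) = -9441256/154537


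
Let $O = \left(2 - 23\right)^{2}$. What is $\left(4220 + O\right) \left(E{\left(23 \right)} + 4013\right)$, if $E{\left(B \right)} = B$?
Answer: $18811796$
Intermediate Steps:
$O = 441$ ($O = \left(-21\right)^{2} = 441$)
$\left(4220 + O\right) \left(E{\left(23 \right)} + 4013\right) = \left(4220 + 441\right) \left(23 + 4013\right) = 4661 \cdot 4036 = 18811796$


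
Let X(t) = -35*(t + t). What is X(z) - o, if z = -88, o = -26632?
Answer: 32792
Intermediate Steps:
X(t) = -70*t
X(z) - o = -70*(-88) - 1*(-26632) = 6160 + 26632 = 32792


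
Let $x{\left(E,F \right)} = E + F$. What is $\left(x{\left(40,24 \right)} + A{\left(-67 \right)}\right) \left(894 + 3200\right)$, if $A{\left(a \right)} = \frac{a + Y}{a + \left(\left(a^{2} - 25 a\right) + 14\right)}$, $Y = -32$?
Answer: $\frac{177863830}{679} \approx 2.6195 \cdot 10^{5}$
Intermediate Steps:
$A{\left(a \right)} = \frac{-32 + a}{14 + a^{2} - 24 a}$ ($A{\left(a \right)} = \frac{a - 32}{a + \left(\left(a^{2} - 25 a\right) + 14\right)} = \frac{-32 + a}{a + \left(14 + a^{2} - 25 a\right)} = \frac{-32 + a}{14 + a^{2} - 24 a}$)
$\left(x{\left(40,24 \right)} + A{\left(-67 \right)}\right) \left(894 + 3200\right) = \left(\left(40 + 24\right) + \frac{-32 - 67}{14 + \left(-67\right)^{2} - -1608}\right) \left(894 + 3200\right) = \left(64 + \frac{1}{14 + 4489 + 1608} \left(-99\right)\right) 4094 = \left(64 + \frac{1}{6111} \left(-99\right)\right) 4094 = \left(64 - \frac{11}{679}\right) 4094 = \frac{43445}{679} \cdot 4094 = \frac{177863830}{679}$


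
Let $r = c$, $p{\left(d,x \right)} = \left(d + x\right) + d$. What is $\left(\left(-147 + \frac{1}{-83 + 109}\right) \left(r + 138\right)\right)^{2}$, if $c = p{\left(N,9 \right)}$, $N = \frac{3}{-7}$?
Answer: $\frac{15279366307689}{33124} \approx 4.6128 \cdot 10^{8}$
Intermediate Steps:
$N = - \frac{3}{7}$ ($N = 3 \left(- \frac{1}{7}\right) = - \frac{3}{7} \approx -0.42857$)
$p{\left(d,x \right)} = x + 2 d$
$c = \frac{57}{7}$ ($c = 9 + 2 \left(- \frac{3}{7}\right) = 9 - \frac{6}{7} = \frac{57}{7} \approx 8.1429$)
$r = \frac{57}{7} \approx 8.1429$
$\left(\left(-147 + \frac{1}{-83 + 109}\right) \left(r + 138\right)\right)^{2} = \left(\left(-147 + \frac{1}{-83 + 109}\right) \left(\frac{57}{7} + 138\right)\right)^{2} = \left(\left(-147 + \frac{1}{26}\right) \frac{1023}{7}\right)^{2} = \left(\left(- \frac{3821}{26}\right) \frac{1023}{7}\right)^{2} = \left(- \frac{3908883}{182}\right)^{2} = \frac{15279366307689}{33124}$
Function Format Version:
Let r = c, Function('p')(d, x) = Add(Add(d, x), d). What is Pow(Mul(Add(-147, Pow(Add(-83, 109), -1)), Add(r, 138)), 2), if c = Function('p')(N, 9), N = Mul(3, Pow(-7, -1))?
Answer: Rational(15279366307689, 33124) ≈ 4.6128e+8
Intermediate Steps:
N = Rational(-3, 7) (N = Mul(3, Rational(-1, 7)) = Rational(-3, 7) ≈ -0.42857)
Function('p')(d, x) = Add(x, Mul(2, d))
c = Rational(57, 7) (c = Add(9, Mul(2, Rational(-3, 7))) = Add(9, Rational(-6, 7)) = Rational(57, 7) ≈ 8.1429)
r = Rational(57, 7) ≈ 8.1429
Pow(Mul(Add(-147, Pow(Add(-83, 109), -1)), Add(r, 138)), 2) = Pow(Mul(Add(-147, Pow(Add(-83, 109), -1)), Add(Rational(57, 7), 138)), 2) = Pow(Mul(Add(-147, Pow(26, -1)), Rational(1023, 7)), 2) = Pow(Mul(Add(-147, Rational(1, 26)), Rational(1023, 7)), 2) = Pow(Mul(Rational(-3821, 26), Rational(1023, 7)), 2) = Pow(Rational(-3908883, 182), 2) = Rational(15279366307689, 33124)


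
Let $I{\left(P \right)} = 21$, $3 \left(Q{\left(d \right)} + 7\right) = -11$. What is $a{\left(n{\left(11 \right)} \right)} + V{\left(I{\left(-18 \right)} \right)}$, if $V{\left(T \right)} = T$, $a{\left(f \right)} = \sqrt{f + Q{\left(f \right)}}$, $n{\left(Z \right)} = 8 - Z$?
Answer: $21 + \frac{i \sqrt{123}}{3} \approx 21.0 + 3.6968 i$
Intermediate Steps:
$Q{\left(d \right)} = - \frac{32}{3}$ ($Q{\left(d \right)} = -7 + \frac{1}{3} \left(-11\right) = -7 - \frac{11}{3} = - \frac{32}{3}$)
$a{\left(f \right)} = \sqrt{- \frac{32}{3} + f}$ ($a{\left(f \right)} = \sqrt{f - \frac{32}{3}} = \sqrt{- \frac{32}{3} + f}$)
$a{\left(n{\left(11 \right)} \right)} + V{\left(I{\left(-18 \right)} \right)} = \frac{\sqrt{-96 + 9 \left(8 - 11\right)}}{3} + 21 = \frac{\sqrt{-96 + 9 \left(-3\right)}}{3} + 21 = \frac{\sqrt{-96 - 27}}{3} + 21 = \frac{\sqrt{-123}}{3} + 21 = \frac{i \sqrt{123}}{3} + 21 = 21 + \frac{i \sqrt{123}}{3}$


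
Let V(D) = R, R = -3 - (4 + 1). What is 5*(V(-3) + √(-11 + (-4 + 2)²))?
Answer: -40 + 5*I*√7 ≈ -40.0 + 13.229*I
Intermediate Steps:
R = -8 (R = -3 - 1*5 = -3 - 5 = -8)
V(D) = -8
5*(V(-3) + √(-11 + (-4 + 2)²)) = 5*(-8 + √(-11 + (-4 + 2)²)) = 5*(-8 + √(-11 + (-2)²)) = 5*(-8 + √(-11 + 4)) = 5*(-8 + √(-7)) = 5*(-8 + I*√7) = -40 + 5*I*√7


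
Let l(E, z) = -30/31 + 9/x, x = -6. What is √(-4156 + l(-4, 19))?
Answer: 5*I*√639406/62 ≈ 64.486*I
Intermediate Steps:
l(E, z) = -153/62 (l(E, z) = -30/31 + 9/(-6) = -30*1/31 + 9*(-⅙) = -30/31 - 3/2 = -153/62)
√(-4156 + l(-4, 19)) = √(-4156 - 153/62) = √(-257825/62) = 5*I*√639406/62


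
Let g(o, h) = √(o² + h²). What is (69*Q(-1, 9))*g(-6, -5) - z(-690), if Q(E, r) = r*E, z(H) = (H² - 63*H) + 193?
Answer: -519763 - 621*√61 ≈ -5.2461e+5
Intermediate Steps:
g(o, h) = √(h² + o²)
z(H) = 193 + H² - 63*H
Q(E, r) = E*r
(69*Q(-1, 9))*g(-6, -5) - z(-690) = (69*(-1*9))*√((-5)² + (-6)²) - (193 + (-690)² - 63*(-690)) = (69*(-9))*√(25 + 36) - (193 + 476100 + 43470) = -621*√61 - 1*519763 = -621*√61 - 519763 = -519763 - 621*√61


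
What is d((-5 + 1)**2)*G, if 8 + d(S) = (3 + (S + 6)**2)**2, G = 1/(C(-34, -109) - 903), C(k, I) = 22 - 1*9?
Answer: -237161/890 ≈ -266.47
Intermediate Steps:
C(k, I) = 13 (C(k, I) = 22 - 9 = 13)
G = -1/890 (G = 1/(13 - 903) = 1/(-890) = -1/890 ≈ -0.0011236)
d(S) = -8 + (3 + (6 + S)**2)**2 (d(S) = -8 + (3 + (S + 6)**2)**2 = -8 + (3 + (6 + S)**2)**2)
d((-5 + 1)**2)*G = (-8 + (3 + (6 + (-5 + 1)**2)**2)**2)*(-1/890) = (-8 + (3 + (6 + (-4)**2)**2)**2)*(-1/890) = (-8 + (3 + (6 + 16)**2)**2)*(-1/890) = (-8 + (3 + 22**2)**2)*(-1/890) = (-8 + (3 + 484)**2)*(-1/890) = (-8 + 487**2)*(-1/890) = (-8 + 237169)*(-1/890) = 237161*(-1/890) = -237161/890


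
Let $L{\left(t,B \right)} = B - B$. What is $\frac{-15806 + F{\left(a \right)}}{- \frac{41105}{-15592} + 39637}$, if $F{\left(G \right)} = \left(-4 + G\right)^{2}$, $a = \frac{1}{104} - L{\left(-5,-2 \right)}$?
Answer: $- \frac{332860882979}{835618754568} \approx -0.39834$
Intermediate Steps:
$L{\left(t,B \right)} = 0$
$a = \frac{1}{104}$ ($a = \frac{1}{104} - 0 = \frac{1}{104} + 0 = \frac{1}{104} \approx 0.0096154$)
$\frac{-15806 + F{\left(a \right)}}{- \frac{41105}{-15592} + 39637} = \frac{-15806 + \left(-4 + \frac{1}{104}\right)^{2}}{- \frac{41105}{-15592} + 39637} = \frac{-15806 + \left(- \frac{415}{104}\right)^{2}}{\left(-41105\right) \left(- \frac{1}{15592}\right) + 39637} = \frac{-15806 + \frac{172225}{10816}}{\frac{41105}{15592} + 39637} = - \frac{170785471}{10816 \cdot \frac{618061209}{15592}} = \left(- \frac{170785471}{10816}\right) \frac{15592}{618061209} = - \frac{332860882979}{835618754568}$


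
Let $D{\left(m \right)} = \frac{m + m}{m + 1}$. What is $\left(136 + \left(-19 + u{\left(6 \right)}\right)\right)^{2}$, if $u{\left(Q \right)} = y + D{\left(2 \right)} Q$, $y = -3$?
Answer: $14884$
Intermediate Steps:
$D{\left(m \right)} = \frac{2 m}{1 + m}$
$u{\left(Q \right)} = -3 + \frac{4 Q}{3}$ ($u{\left(Q \right)} = -3 + 2 \cdot 2 \frac{1}{1 + 2} Q = -3 + 2 \cdot 2 \cdot \frac{1}{3} Q = -3 + \frac{4 Q}{3}$)
$\left(136 + \left(-19 + u{\left(6 \right)}\right)\right)^{2} = \left(136 + \left(-19 + \left(-3 + \frac{4}{3} \cdot 6\right)\right)\right)^{2} = \left(136 + \left(-19 + \left(-3 + 8\right)\right)\right)^{2} = \left(136 + \left(-19 + 5\right)\right)^{2} = \left(136 - 14\right)^{2} = 122^{2} = 14884$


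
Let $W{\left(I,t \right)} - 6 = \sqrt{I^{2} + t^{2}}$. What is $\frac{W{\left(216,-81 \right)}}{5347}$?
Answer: $\frac{6}{5347} + \frac{27 \sqrt{73}}{5347} \approx 0.044266$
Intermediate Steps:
$W{\left(I,t \right)} = 6 + \sqrt{I^{2} + t^{2}}$
$\frac{W{\left(216,-81 \right)}}{5347} = \frac{6 + \sqrt{216^{2} + \left(-81\right)^{2}}}{5347} = \left(6 + \sqrt{46656 + 6561}\right) \frac{1}{5347} = \left(6 + \sqrt{53217}\right) \frac{1}{5347} = \left(6 + 27 \sqrt{73}\right) \frac{1}{5347} = \frac{6}{5347} + \frac{27 \sqrt{73}}{5347}$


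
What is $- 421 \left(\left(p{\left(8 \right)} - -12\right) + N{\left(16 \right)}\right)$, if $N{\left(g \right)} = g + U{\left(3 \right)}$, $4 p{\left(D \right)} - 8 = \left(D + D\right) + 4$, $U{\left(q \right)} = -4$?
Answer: $-13051$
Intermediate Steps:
$p{\left(D \right)} = 3 + \frac{D}{2}$ ($p{\left(D \right)} = 2 + \frac{\left(D + D\right) + 4}{4} = 2 + \frac{2 D + 4}{4} = 2 + \frac{4 + 2 D}{4} = 2 + \left(1 + \frac{D}{2}\right) = 3 + \frac{D}{2}$)
$N{\left(g \right)} = -4 + g$ ($N{\left(g \right)} = g - 4 = -4 + g$)
$- 421 \left(\left(p{\left(8 \right)} - -12\right) + N{\left(16 \right)}\right) = - 421 \left(\left(\left(3 + \frac{1}{2} \cdot 8\right) - -12\right) + \left(-4 + 16\right)\right) = - 421 \left(\left(\left(3 + 4\right) + \left(-79 + 91\right)\right) + 12\right) = - 421 \left(\left(7 + 12\right) + 12\right) = - 421 \left(19 + 12\right) = \left(-421\right) 31 = -13051$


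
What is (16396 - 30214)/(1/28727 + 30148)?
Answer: -132316562/288687199 ≈ -0.45834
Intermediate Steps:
(16396 - 30214)/(1/28727 + 30148) = -13818/(1/28727 + 30148) = -13818/866061597/28727 = -13818*28727/866061597 = -132316562/288687199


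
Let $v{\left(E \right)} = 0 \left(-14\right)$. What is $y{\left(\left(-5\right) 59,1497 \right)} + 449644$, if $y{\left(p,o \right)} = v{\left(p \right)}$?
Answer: $449644$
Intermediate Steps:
$v{\left(E \right)} = 0$
$y{\left(p,o \right)} = 0$
$y{\left(\left(-5\right) 59,1497 \right)} + 449644 = 0 + 449644 = 449644$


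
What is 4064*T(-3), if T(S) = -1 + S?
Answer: -16256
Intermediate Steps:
4064*T(-3) = 4064*(-1 - 3) = 4064*(-4) = -16256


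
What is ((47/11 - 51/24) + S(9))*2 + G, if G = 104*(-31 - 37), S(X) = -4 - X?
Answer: -312123/44 ≈ -7093.7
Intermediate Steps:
G = -7072 (G = 104*(-68) = -7072)
((47/11 - 51/24) + S(9))*2 + G = ((47/11 - 51/24) + (-4 - 1*9))*2 - 7072 = ((47*(1/11) - 51*1/24) + (-4 - 9))*2 - 7072 = ((47/11 - 17/8) - 13)*2 - 7072 = (189/88 - 13)*2 - 7072 = -955/88*2 - 7072 = -955/44 - 7072 = -312123/44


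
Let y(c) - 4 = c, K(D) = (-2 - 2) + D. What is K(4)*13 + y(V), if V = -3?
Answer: 1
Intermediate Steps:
K(D) = -4 + D
y(c) = 4 + c
K(4)*13 + y(V) = (-4 + 4)*13 + (4 - 3) = 0*13 + 1 = 0 + 1 = 1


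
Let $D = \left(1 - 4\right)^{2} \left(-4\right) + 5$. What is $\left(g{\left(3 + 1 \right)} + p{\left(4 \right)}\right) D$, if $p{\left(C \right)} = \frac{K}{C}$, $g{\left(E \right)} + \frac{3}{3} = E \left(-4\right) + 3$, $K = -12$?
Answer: $527$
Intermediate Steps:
$D = -31$ ($D = \left(-3\right)^{2} \left(-4\right) + 5 = 9 \left(-4\right) + 5 = -36 + 5 = -31$)
$g{\left(E \right)} = 2 - 4 E$ ($g{\left(E \right)} = -1 + \left(E \left(-4\right) + 3\right) = -1 - \left(-3 + 4 E\right) = 2 - 4 E$)
$p{\left(C \right)} = - \frac{12}{C}$
$\left(g{\left(3 + 1 \right)} + p{\left(4 \right)}\right) D = \left(\left(2 - 4 \left(3 + 1\right)\right) - \frac{12}{4}\right) \left(-31\right) = \left(\left(2 - 16\right) - 3\right) \left(-31\right) = \left(-14 - 3\right) \left(-31\right) = \left(-17\right) \left(-31\right) = 527$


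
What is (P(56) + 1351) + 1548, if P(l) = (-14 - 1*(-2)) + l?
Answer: 2943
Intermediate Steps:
P(l) = -12 + l (P(l) = (-14 + 2) + l = -12 + l)
(P(56) + 1351) + 1548 = ((-12 + 56) + 1351) + 1548 = (44 + 1351) + 1548 = 1395 + 1548 = 2943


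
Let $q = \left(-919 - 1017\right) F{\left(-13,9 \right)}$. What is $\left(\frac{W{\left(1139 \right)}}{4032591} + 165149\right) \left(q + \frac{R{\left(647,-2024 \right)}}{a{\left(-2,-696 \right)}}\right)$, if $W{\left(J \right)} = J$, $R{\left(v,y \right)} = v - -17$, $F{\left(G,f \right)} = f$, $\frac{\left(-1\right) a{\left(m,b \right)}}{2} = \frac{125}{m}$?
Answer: $- \frac{24577265847594992}{8543625} \approx -2.8767 \cdot 10^{9}$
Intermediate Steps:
$a{\left(m,b \right)} = - \frac{250}{m}$ ($a{\left(m,b \right)} = - 2 \frac{125}{m} = - \frac{250}{m}$)
$R{\left(v,y \right)} = 17 + v$ ($R{\left(v,y \right)} = v + 17 = 17 + v$)
$q = -17424$ ($q = \left(-919 - 1017\right) 9 = \left(-1936\right) 9 = -17424$)
$\left(\frac{W{\left(1139 \right)}}{4032591} + 165149\right) \left(q + \frac{R{\left(647,-2024 \right)}}{a{\left(-2,-696 \right)}}\right) = \left(\frac{1139}{4032591} + 165149\right) \left(-17424 + \frac{17 + 647}{\left(-250\right) \frac{1}{-2}}\right) = \left(1139 \cdot \frac{1}{4032591} + 165149\right) \left(-17424 + \frac{664}{\left(-250\right) \left(- \frac{1}{2}\right)}\right) = \left(\frac{1139}{4032591} + 165149\right) \left(-17424 + \frac{664}{125}\right) = \frac{665978372198 \left(-17424 + 664 \cdot \frac{1}{125}\right)}{4032591} = \frac{665978372198 \left(-17424 + \frac{664}{125}\right)}{4032591} = \frac{665978372198}{4032591} \left(- \frac{2177336}{125}\right) = - \frac{24577265847594992}{8543625}$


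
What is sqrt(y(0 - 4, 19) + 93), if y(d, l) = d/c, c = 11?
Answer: sqrt(11209)/11 ≈ 9.6248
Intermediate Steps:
y(d, l) = d/11
sqrt(y(0 - 4, 19) + 93) = sqrt((0 - 4)/11 + 93) = sqrt((1/11)*(-4) + 93) = sqrt(-4/11 + 93) = sqrt(1019/11) = sqrt(11209)/11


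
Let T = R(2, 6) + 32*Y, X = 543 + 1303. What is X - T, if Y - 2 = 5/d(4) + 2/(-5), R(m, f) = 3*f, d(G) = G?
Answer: 8684/5 ≈ 1736.8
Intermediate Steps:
Y = 57/20 (Y = 2 + (5/4 + 2/(-5)) = 2 + (5*(1/4) + 2*(-1/5)) = 2 + (5/4 - 2/5) = 2 + 17/20 = 57/20 ≈ 2.8500)
X = 1846
T = 546/5 (T = 3*6 + 32*(57/20) = 18 + 456/5 = 546/5 ≈ 109.20)
X - T = 1846 - 1*546/5 = 1846 - 546/5 = 8684/5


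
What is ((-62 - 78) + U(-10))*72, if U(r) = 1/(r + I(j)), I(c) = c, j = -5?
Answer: -50424/5 ≈ -10085.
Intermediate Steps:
U(r) = 1/(-5 + r) (U(r) = 1/(r - 5) = 1/(-5 + r))
((-62 - 78) + U(-10))*72 = ((-62 - 78) + 1/(-5 - 10))*72 = (-140 + 1/(-15))*72 = (-140 - 1/15)*72 = -2101/15*72 = -50424/5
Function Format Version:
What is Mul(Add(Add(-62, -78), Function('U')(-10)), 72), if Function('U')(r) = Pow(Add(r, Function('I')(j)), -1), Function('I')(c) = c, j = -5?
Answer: Rational(-50424, 5) ≈ -10085.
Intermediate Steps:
Function('U')(r) = Pow(Add(-5, r), -1) (Function('U')(r) = Pow(Add(r, -5), -1) = Pow(Add(-5, r), -1))
Mul(Add(Add(-62, -78), Function('U')(-10)), 72) = Mul(Add(Add(-62, -78), Pow(Add(-5, -10), -1)), 72) = Mul(Add(-140, Pow(-15, -1)), 72) = Mul(Add(-140, Rational(-1, 15)), 72) = Mul(Rational(-2101, 15), 72) = Rational(-50424, 5)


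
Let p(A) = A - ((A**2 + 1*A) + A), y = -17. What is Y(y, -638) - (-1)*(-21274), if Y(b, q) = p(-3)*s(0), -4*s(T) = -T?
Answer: -21274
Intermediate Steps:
s(T) = T/4 (s(T) = -(-1)*T/4 = T/4)
p(A) = -A - A**2 (p(A) = A - ((A**2 + A) + A) = A - ((A + A**2) + A) = A - (A**2 + 2*A) = A + (-A**2 - 2*A) = -A - A**2)
Y(b, q) = 0 (Y(b, q) = (-1*(-3)*(1 - 3))*((1/4)*0) = -1*(-3)*(-2)*0 = -6*0 = 0)
Y(y, -638) - (-1)*(-21274) = 0 - (-1)*(-21274) = 0 - 1*21274 = 0 - 21274 = -21274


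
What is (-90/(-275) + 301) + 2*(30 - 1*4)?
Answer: 19433/55 ≈ 353.33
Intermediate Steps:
(-90/(-275) + 301) + 2*(30 - 1*4) = (-90*(-1/275) + 301) + 2*(30 - 4) = (18/55 + 301) + 2*26 = 16573/55 + 52 = 19433/55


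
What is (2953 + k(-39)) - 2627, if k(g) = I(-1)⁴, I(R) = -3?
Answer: 407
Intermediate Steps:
k(g) = 81 (k(g) = (-3)⁴ = 81)
(2953 + k(-39)) - 2627 = (2953 + 81) - 2627 = 3034 - 2627 = 407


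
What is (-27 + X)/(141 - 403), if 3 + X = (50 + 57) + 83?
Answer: -80/131 ≈ -0.61069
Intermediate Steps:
X = 187 (X = -3 + ((50 + 57) + 83) = -3 + (107 + 83) = -3 + 190 = 187)
(-27 + X)/(141 - 403) = (-27 + 187)/(141 - 403) = 160/(-262) = 160*(-1/262) = -80/131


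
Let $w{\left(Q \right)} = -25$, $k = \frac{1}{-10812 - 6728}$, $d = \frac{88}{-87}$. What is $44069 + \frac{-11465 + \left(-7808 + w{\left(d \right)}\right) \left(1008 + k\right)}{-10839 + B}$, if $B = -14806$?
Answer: $\frac{19961513352527}{449813300} \approx 44377.0$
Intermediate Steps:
$d = - \frac{88}{87}$ ($d = 88 \left(- \frac{1}{87}\right) = - \frac{88}{87} \approx -1.0115$)
$k = - \frac{1}{17540}$ ($k = \frac{1}{-17540} = - \frac{1}{17540} \approx -5.7013 \cdot 10^{-5}$)
$44069 + \frac{-11465 + \left(-7808 + w{\left(d \right)}\right) \left(1008 + k\right)}{-10839 + B} = 44069 + \frac{-11465 + \left(-7808 - 25\right) \left(1008 - \frac{1}{17540}\right)}{-10839 - 14806} = 44069 + \frac{-11465 - \frac{138489938727}{17540}}{-25645} = 44069 + \left(-11465 - \frac{138489938727}{17540}\right) \left(- \frac{1}{25645}\right) = 44069 - - \frac{138691034827}{449813300} = 44069 + \frac{138691034827}{449813300} = \frac{19961513352527}{449813300}$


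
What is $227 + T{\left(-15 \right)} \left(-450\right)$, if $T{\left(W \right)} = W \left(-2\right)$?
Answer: $-13273$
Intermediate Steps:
$T{\left(W \right)} = - 2 W$
$227 + T{\left(-15 \right)} \left(-450\right) = 227 + \left(-2\right) \left(-15\right) \left(-450\right) = 227 + 30 \left(-450\right) = 227 - 13500 = -13273$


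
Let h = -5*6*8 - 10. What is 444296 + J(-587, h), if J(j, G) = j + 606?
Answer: 444315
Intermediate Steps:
h = -250 (h = -30*8 - 10 = -240 - 10 = -250)
J(j, G) = 606 + j
444296 + J(-587, h) = 444296 + (606 - 587) = 444296 + 19 = 444315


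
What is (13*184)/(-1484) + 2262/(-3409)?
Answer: -411112/180677 ≈ -2.2754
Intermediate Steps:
(13*184)/(-1484) + 2262/(-3409) = 2392*(-1/1484) + 2262*(-1/3409) = -598/371 - 2262/3409 = -411112/180677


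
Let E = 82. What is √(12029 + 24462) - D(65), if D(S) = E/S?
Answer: -82/65 + √36491 ≈ 189.76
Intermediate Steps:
D(S) = 82/S
√(12029 + 24462) - D(65) = √(12029 + 24462) - 82/65 = √36491 - 82/65 = -82/65 + √36491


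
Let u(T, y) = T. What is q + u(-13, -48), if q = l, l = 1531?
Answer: 1518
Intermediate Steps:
q = 1531
q + u(-13, -48) = 1531 - 13 = 1518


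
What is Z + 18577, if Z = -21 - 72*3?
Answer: 18340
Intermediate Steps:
Z = -237 (Z = -21 - 216 = -237)
Z + 18577 = -237 + 18577 = 18340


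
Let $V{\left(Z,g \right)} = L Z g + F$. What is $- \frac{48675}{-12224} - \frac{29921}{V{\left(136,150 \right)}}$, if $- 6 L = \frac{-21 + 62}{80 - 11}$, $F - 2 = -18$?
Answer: $\frac{4009509897}{214690112} \approx 18.676$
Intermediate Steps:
$F = -16$ ($F = 2 - 18 = -16$)
$L = - \frac{41}{414}$ ($L = - \frac{\left(-21 + 62\right) \frac{1}{80 - 11}}{6} = - \frac{41 \cdot \frac{1}{69}}{6} = \left(- \frac{1}{6}\right) \frac{41}{69} = - \frac{41}{414} \approx -0.099034$)
$V{\left(Z,g \right)} = -16 - \frac{41 Z g}{414}$ ($V{\left(Z,g \right)} = - \frac{41 Z}{414} g - 16 = - \frac{41 Z g}{414} - 16 = -16 - \frac{41 Z g}{414}$)
$- \frac{48675}{-12224} - \frac{29921}{V{\left(136,150 \right)}} = - \frac{48675}{-12224} - \frac{29921}{-16 - \frac{2788}{207} \cdot 150} = \left(-48675\right) \left(- \frac{1}{12224}\right) - \frac{29921}{-16 - \frac{139400}{69}} = \frac{48675}{12224} - \frac{29921}{- \frac{140504}{69}} = \frac{48675}{12224} - - \frac{2064549}{140504} = \frac{48675}{12224} + \frac{2064549}{140504} = \frac{4009509897}{214690112}$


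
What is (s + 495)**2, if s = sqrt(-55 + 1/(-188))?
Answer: 46054359/188 + 1485*I*sqrt(54003)/47 ≈ 2.4497e+5 + 7342.4*I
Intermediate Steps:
s = 3*I*sqrt(54003)/94 (s = sqrt(-55 - 1/188) = sqrt(-10341/188) = 3*I*sqrt(54003)/94 ≈ 7.4166*I)
(s + 495)**2 = (3*I*sqrt(54003)/94 + 495)**2 = (495 + 3*I*sqrt(54003)/94)**2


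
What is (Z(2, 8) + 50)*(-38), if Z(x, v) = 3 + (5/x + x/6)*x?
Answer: -6688/3 ≈ -2229.3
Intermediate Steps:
Z(x, v) = 3 + x*(5/x + x/6) (Z(x, v) = 3 + (5/x + x*(1/6))*x = 3 + (5/x + x/6)*x = 3 + x*(5/x + x/6))
(Z(2, 8) + 50)*(-38) = ((8 + (1/6)*2**2) + 50)*(-38) = ((8 + (1/6)*4) + 50)*(-38) = ((8 + 2/3) + 50)*(-38) = (26/3 + 50)*(-38) = (176/3)*(-38) = -6688/3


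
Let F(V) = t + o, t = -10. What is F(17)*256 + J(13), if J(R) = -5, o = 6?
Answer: -1029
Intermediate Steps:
F(V) = -4 (F(V) = -10 + 6 = -4)
F(17)*256 + J(13) = -4*256 - 5 = -1024 - 5 = -1029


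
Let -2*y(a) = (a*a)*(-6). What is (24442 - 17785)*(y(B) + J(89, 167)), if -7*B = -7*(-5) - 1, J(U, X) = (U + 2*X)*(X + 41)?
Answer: 4103264484/7 ≈ 5.8618e+8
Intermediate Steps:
J(U, X) = (41 + X)*(U + 2*X) (J(U, X) = (U + 2*X)*(41 + X) = (41 + X)*(U + 2*X))
B = -34/7 (B = -(-7*(-5) - 1)/7 = -(35 - 1)/7 = -⅐*34 = -34/7 ≈ -4.8571)
y(a) = 3*a² (y(a) = -a*a*(-6)/2 = -a²*(-6)/2 = -(-3)*a² = 3*a²)
(24442 - 17785)*(y(B) + J(89, 167)) = (24442 - 17785)*(3*(-34/7)² + (2*167² + 41*89 + 82*167 + 89*167)) = 6657*(3*(1156/49) + (2*27889 + 3649 + 13694 + 14863)) = 6657*(3468/49 + (55778 + 3649 + 13694 + 14863)) = 6657*(3468/49 + 87984) = 6657*(4314684/49) = 4103264484/7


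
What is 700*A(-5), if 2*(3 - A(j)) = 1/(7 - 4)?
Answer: 5950/3 ≈ 1983.3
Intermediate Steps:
A(j) = 17/6 (A(j) = 3 - 1/(2*(7 - 4)) = 3 - ½/3 = 3 - ½*⅓ = 3 - ⅙ = 17/6)
700*A(-5) = 700*(17/6) = 5950/3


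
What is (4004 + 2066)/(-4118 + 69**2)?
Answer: 6070/643 ≈ 9.4401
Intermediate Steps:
(4004 + 2066)/(-4118 + 69**2) = 6070/(-4118 + 4761) = 6070/643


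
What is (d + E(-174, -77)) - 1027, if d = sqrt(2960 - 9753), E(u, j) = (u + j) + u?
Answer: -1452 + I*sqrt(6793) ≈ -1452.0 + 82.42*I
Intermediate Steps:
E(u, j) = j + 2*u (E(u, j) = (j + u) + u = j + 2*u)
d = I*sqrt(6793) (d = sqrt(-6793) = I*sqrt(6793) ≈ 82.42*I)
(d + E(-174, -77)) - 1027 = (I*sqrt(6793) + (-77 + 2*(-174))) - 1027 = (I*sqrt(6793) + (-77 - 348)) - 1027 = (I*sqrt(6793) - 425) - 1027 = (-425 + I*sqrt(6793)) - 1027 = -1452 + I*sqrt(6793)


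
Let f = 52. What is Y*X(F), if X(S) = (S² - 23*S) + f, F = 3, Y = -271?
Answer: 2168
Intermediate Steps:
X(S) = 52 + S² - 23*S (X(S) = (S² - 23*S) + 52 = 52 + S² - 23*S)
Y*X(F) = -271*(52 + 3² - 23*3) = -271*(52 + 9 - 69) = -271*(-8) = 2168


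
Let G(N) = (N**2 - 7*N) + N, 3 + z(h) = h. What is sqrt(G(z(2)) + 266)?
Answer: sqrt(273) ≈ 16.523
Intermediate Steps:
z(h) = -3 + h
G(N) = N**2 - 6*N
sqrt(G(z(2)) + 266) = sqrt((-3 + 2)*(-6 + (-3 + 2)) + 266) = sqrt(-(-6 - 1) + 266) = sqrt(-1*(-7) + 266) = sqrt(7 + 266) = sqrt(273)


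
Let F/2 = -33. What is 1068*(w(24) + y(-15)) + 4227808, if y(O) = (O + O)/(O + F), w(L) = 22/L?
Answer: 38062643/9 ≈ 4.2292e+6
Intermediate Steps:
F = -66 (F = 2*(-33) = -66)
y(O) = 2*O/(-66 + O) (y(O) = (O + O)/(O - 66) = (2*O)/(-66 + O) = 2*O/(-66 + O))
1068*(w(24) + y(-15)) + 4227808 = 1068*(22/24 + 2*(-15)/(-66 - 15)) + 4227808 = 1068*(22*(1/24) + 2*(-15)/(-81)) + 4227808 = 1068*(11/12 + 2*(-15)*(-1/81)) + 4227808 = 1068*(11/12 + 10/27) + 4227808 = 1068*(139/108) + 4227808 = 12371/9 + 4227808 = 38062643/9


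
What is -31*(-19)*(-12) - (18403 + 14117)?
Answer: -39588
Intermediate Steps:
-31*(-19)*(-12) - (18403 + 14117) = 589*(-12) - 1*32520 = -7068 - 32520 = -39588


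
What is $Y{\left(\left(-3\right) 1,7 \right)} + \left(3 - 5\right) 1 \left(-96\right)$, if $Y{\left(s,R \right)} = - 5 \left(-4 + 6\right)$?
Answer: $182$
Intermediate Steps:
$Y{\left(s,R \right)} = -10$ ($Y{\left(s,R \right)} = \left(-5\right) 2 = -10$)
$Y{\left(\left(-3\right) 1,7 \right)} + \left(3 - 5\right) 1 \left(-96\right) = -10 + \left(3 - 5\right) 1 \left(-96\right) = -10 + \left(-2\right) 1 \left(-96\right) = -10 - -192 = -10 + 192 = 182$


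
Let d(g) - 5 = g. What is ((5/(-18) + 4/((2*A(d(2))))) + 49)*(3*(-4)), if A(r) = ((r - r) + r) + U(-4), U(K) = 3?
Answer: -8806/15 ≈ -587.07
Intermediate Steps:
d(g) = 5 + g
A(r) = 3 + r (A(r) = ((r - r) + r) + 3 = (0 + r) + 3 = r + 3 = 3 + r)
((5/(-18) + 4/((2*A(d(2))))) + 49)*(3*(-4)) = ((5/(-18) + 4/((2*(3 + (5 + 2))))) + 49)*(3*(-4)) = ((5*(-1/18) + 4/((2*(3 + 7)))) + 49)*(-12) = ((-5/18 + 4/((2*10))) + 49)*(-12) = ((-5/18 + 4/20) + 49)*(-12) = ((-5/18 + 4*(1/20)) + 49)*(-12) = ((-5/18 + ⅕) + 49)*(-12) = (-7/90 + 49)*(-12) = (4403/90)*(-12) = -8806/15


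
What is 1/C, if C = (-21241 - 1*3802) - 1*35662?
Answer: -1/60705 ≈ -1.6473e-5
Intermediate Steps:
C = -60705 (C = (-21241 - 3802) - 35662 = -25043 - 35662 = -60705)
1/C = 1/(-60705) = -1/60705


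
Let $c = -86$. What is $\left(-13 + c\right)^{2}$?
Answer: $9801$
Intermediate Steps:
$\left(-13 + c\right)^{2} = \left(-13 - 86\right)^{2} = \left(-99\right)^{2} = 9801$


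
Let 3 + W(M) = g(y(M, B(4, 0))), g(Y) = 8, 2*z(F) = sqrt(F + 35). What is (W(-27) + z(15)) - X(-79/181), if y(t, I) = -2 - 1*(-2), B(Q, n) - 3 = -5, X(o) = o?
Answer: 984/181 + 5*sqrt(2)/2 ≈ 8.9720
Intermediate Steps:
B(Q, n) = -2 (B(Q, n) = 3 - 5 = -2)
z(F) = sqrt(35 + F)/2 (z(F) = sqrt(F + 35)/2 = sqrt(35 + F)/2)
y(t, I) = 0 (y(t, I) = -2 + 2 = 0)
W(M) = 5 (W(M) = -3 + 8 = 5)
(W(-27) + z(15)) - X(-79/181) = (5 + sqrt(35 + 15)/2) - (-79)/181 = (5 + sqrt(50)/2) - (-79)/181 = (5 + (5*sqrt(2))/2) - 1*(-79/181) = (5 + 5*sqrt(2)/2) + 79/181 = 984/181 + 5*sqrt(2)/2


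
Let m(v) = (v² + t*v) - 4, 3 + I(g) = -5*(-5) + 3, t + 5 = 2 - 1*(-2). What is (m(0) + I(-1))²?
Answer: 441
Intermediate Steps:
t = -1 (t = -5 + (2 - 1*(-2)) = -5 + (2 + 2) = -5 + 4 = -1)
I(g) = 25 (I(g) = -3 + (-5*(-5) + 3) = -3 + (25 + 3) = -3 + 28 = 25)
m(v) = -4 + v² - v (m(v) = (v² - v) - 4 = -4 + v² - v)
(m(0) + I(-1))² = ((-4 + 0² - 1*0) + 25)² = ((-4 + 0 + 0) + 25)² = (-4 + 25)² = 21² = 441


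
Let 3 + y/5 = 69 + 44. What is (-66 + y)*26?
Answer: 12584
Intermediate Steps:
y = 550 (y = -15 + 5*(69 + 44) = -15 + 5*113 = -15 + 565 = 550)
(-66 + y)*26 = (-66 + 550)*26 = 484*26 = 12584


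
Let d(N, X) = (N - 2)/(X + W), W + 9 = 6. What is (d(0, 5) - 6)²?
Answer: 49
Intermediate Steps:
W = -3 (W = -9 + 6 = -3)
d(N, X) = (-2 + N)/(-3 + X) (d(N, X) = (N - 2)/(X - 3) = (-2 + N)/(-3 + X))
(d(0, 5) - 6)² = ((-2 + 0)/(-3 + 5) - 6)² = (-2/2 - 6)² = ((½)*(-2) - 6)² = (-1 - 6)² = (-7)² = 49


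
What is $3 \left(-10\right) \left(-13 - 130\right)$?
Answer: $4290$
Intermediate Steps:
$3 \left(-10\right) \left(-13 - 130\right) = \left(-30\right) \left(-143\right) = 4290$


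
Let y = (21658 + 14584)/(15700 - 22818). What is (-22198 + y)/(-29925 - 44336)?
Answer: 79020803/264294899 ≈ 0.29899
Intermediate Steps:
y = -18121/3559 (y = 36242/(-7118) = 36242*(-1/7118) = -18121/3559 ≈ -5.0916)
(-22198 + y)/(-29925 - 44336) = (-22198 - 18121/3559)/(-29925 - 44336) = -79020803/3559/(-74261) = -79020803/3559*(-1/74261) = 79020803/264294899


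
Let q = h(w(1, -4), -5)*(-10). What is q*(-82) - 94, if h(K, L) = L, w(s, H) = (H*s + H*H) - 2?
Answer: -4194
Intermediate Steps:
w(s, H) = -2 + H**2 + H*s (w(s, H) = (H*s + H**2) - 2 = (H**2 + H*s) - 2 = -2 + H**2 + H*s)
q = 50 (q = -5*(-10) = 50)
q*(-82) - 94 = 50*(-82) - 94 = -4100 - 94 = -4194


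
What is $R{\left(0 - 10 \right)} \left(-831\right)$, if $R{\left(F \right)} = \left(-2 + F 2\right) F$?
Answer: $-182820$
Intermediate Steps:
$R{\left(F \right)} = F \left(-2 + 2 F\right)$ ($R{\left(F \right)} = \left(-2 + 2 F\right) F = F \left(-2 + 2 F\right)$)
$R{\left(0 - 10 \right)} \left(-831\right) = 2 \left(0 - 10\right) \left(-1 + \left(0 - 10\right)\right) \left(-831\right) = 2 \left(-10\right) \left(-1 - 10\right) \left(-831\right) = 2 \left(-10\right) \left(-11\right) \left(-831\right) = 220 \left(-831\right) = -182820$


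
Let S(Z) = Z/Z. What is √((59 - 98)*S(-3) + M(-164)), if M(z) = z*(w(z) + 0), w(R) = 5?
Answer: I*√859 ≈ 29.309*I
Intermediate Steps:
S(Z) = 1
M(z) = 5*z (M(z) = z*(5 + 0) = z*5 = 5*z)
√((59 - 98)*S(-3) + M(-164)) = √((59 - 98)*1 + 5*(-164)) = √(-39*1 - 820) = √(-39 - 820) = √(-859) = I*√859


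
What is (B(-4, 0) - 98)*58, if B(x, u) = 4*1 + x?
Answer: -5684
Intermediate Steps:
B(x, u) = 4 + x
(B(-4, 0) - 98)*58 = ((4 - 4) - 98)*58 = (0 - 98)*58 = -98*58 = -5684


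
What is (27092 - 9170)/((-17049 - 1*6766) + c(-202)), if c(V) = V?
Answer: -17922/24017 ≈ -0.74622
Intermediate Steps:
(27092 - 9170)/((-17049 - 1*6766) + c(-202)) = (27092 - 9170)/((-17049 - 1*6766) - 202) = 17922/((-17049 - 6766) - 202) = 17922/(-23815 - 202) = 17922/(-24017) = 17922*(-1/24017) = -17922/24017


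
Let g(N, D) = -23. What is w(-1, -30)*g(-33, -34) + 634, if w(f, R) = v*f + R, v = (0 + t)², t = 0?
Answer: 1324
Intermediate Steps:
v = 0 (v = (0 + 0)² = 0² = 0)
w(f, R) = R (w(f, R) = 0*f + R = 0 + R = R)
w(-1, -30)*g(-33, -34) + 634 = -30*(-23) + 634 = 690 + 634 = 1324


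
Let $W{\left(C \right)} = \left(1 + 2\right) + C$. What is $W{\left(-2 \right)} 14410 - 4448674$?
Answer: $-4434264$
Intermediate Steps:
$W{\left(C \right)} = 3 + C$
$W{\left(-2 \right)} 14410 - 4448674 = \left(3 - 2\right) 14410 - 4448674 = 1 \cdot 14410 - 4448674 = 14410 - 4448674 = -4434264$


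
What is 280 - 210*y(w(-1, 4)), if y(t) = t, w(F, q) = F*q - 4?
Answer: 1960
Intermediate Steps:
w(F, q) = -4 + F*q
280 - 210*y(w(-1, 4)) = 280 - 210*(-4 - 1*4) = 280 - 210*(-4 - 4) = 280 - 210*(-8) = 280 + 1680 = 1960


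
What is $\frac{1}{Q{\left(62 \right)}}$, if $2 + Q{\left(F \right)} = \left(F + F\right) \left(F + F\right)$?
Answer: $\frac{1}{15374} \approx 6.5045 \cdot 10^{-5}$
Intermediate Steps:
$Q{\left(F \right)} = -2 + 4 F^{2}$ ($Q{\left(F \right)} = -2 + \left(F + F\right) \left(F + F\right) = -2 + 2 F 2 F = -2 + 4 F^{2}$)
$\frac{1}{Q{\left(62 \right)}} = \frac{1}{-2 + 4 \cdot 62^{2}} = \frac{1}{-2 + 4 \cdot 3844} = \frac{1}{-2 + 15376} = \frac{1}{15374}$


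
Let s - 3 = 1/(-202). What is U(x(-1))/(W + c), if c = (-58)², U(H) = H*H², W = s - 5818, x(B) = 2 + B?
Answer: -202/495103 ≈ -0.00040800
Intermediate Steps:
s = 605/202 (s = 3 + 1/(-202) = 3 - 1/202 = 605/202 ≈ 2.9950)
W = -1174631/202 (W = 605/202 - 5818 = -1174631/202 ≈ -5815.0)
U(H) = H³
c = 3364
U(x(-1))/(W + c) = (2 - 1)³/(-1174631/202 + 3364) = 1³/(-495103/202) = -202/495103*1 = -202/495103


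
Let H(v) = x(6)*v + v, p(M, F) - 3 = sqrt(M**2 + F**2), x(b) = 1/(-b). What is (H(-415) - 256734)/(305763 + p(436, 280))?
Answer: -78606272319/93492578260 + 1542479*sqrt(16781)/140238867390 ≈ -0.83935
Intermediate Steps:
x(b) = -1/b
p(M, F) = 3 + sqrt(F**2 + M**2) (p(M, F) = 3 + sqrt(M**2 + F**2) = 3 + sqrt(F**2 + M**2))
H(v) = 5*v/6 (H(v) = (-1/6)*v + v = (-1*1/6)*v + v = -v/6 + v = 5*v/6)
(H(-415) - 256734)/(305763 + p(436, 280)) = ((5/6)*(-415) - 256734)/(305763 + (3 + sqrt(280**2 + 436**2))) = (-2075/6 - 256734)/(305763 + (3 + sqrt(78400 + 190096))) = -1542479/(6*(305763 + (3 + sqrt(268496)))) = -1542479/(6*(305763 + (3 + 4*sqrt(16781)))) = -1542479/(6*(305766 + 4*sqrt(16781)))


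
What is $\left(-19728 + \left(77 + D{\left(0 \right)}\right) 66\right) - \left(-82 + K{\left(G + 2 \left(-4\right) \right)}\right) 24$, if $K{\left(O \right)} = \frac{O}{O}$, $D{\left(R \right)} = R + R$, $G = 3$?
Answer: $-12702$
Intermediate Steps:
$D{\left(R \right)} = 2 R$
$K{\left(O \right)} = 1$
$\left(-19728 + \left(77 + D{\left(0 \right)}\right) 66\right) - \left(-82 + K{\left(G + 2 \left(-4\right) \right)}\right) 24 = \left(-19728 + \left(77 + 2 \cdot 0\right) 66\right) - \left(-82 + 1\right) 24 = \left(-19728 + \left(77 + 0\right) 66\right) - \left(-81\right) 24 = \left(-19728 + 77 \cdot 66\right) - -1944 = \left(-19728 + 5082\right) + 1944 = -14646 + 1944 = -12702$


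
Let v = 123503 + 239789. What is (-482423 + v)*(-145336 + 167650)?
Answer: -2658289134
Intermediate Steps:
v = 363292
(-482423 + v)*(-145336 + 167650) = (-482423 + 363292)*(-145336 + 167650) = -119131*22314 = -2658289134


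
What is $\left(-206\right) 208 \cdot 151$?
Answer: $-6470048$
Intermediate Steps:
$\left(-206\right) 208 \cdot 151 = \left(-42848\right) 151 = -6470048$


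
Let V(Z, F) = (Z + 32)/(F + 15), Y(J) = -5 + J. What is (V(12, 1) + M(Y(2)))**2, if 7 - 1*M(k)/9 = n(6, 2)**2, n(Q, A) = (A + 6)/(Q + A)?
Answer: 51529/16 ≈ 3220.6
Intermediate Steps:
n(Q, A) = (6 + A)/(A + Q)
V(Z, F) = (32 + Z)/(15 + F)
M(k) = 54 (M(k) = 63 - 9*(6 + 2)**2/(2 + 6)**2 = 63 - 9*1**2 = 63 - 9*1 = 63 - 9 = 54)
(V(12, 1) + M(Y(2)))**2 = ((32 + 12)/(15 + 1) + 54)**2 = (44/16 + 54)**2 = ((1/16)*44 + 54)**2 = (11/4 + 54)**2 = (227/4)**2 = 51529/16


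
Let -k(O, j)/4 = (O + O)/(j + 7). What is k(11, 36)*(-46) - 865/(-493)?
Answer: 2032859/21199 ≈ 95.894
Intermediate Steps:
k(O, j) = -8*O/(7 + j) (k(O, j) = -4*(O + O)/(j + 7) = -4*2*O/(7 + j) = -8*O/(7 + j))
k(11, 36)*(-46) - 865/(-493) = -8*11/(7 + 36)*(-46) - 865/(-493) = -8*11/43*(-46) - 865*(-1/493) = -8*11*1/43*(-46) + 865/493 = -88/43*(-46) + 865/493 = 4048/43 + 865/493 = 2032859/21199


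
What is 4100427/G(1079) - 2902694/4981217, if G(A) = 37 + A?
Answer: 2269097474795/617670908 ≈ 3673.6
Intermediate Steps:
4100427/G(1079) - 2902694/4981217 = 4100427/(37 + 1079) - 2902694/4981217 = 4100427/1116 - 2902694*1/4981217 = 4100427*(1/1116) - 2902694/4981217 = 455603/124 - 2902694/4981217 = 2269097474795/617670908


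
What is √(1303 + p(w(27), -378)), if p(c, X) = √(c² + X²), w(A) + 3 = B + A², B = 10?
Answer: √(1303 + 2*√171145) ≈ 46.156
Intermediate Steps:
w(A) = 7 + A² (w(A) = -3 + (10 + A²) = 7 + A²)
p(c, X) = √(X² + c²)
√(1303 + p(w(27), -378)) = √(1303 + √((-378)² + (7 + 27²)²)) = √(1303 + √(142884 + (7 + 729)²)) = √(1303 + √(142884 + 736²)) = √(1303 + √(142884 + 541696)) = √(1303 + √684580) = √(1303 + 2*√171145)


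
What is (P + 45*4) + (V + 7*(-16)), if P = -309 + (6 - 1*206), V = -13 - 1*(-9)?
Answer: -445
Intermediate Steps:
V = -4 (V = -13 + 9 = -4)
P = -509 (P = -309 + (6 - 206) = -309 - 200 = -509)
(P + 45*4) + (V + 7*(-16)) = (-509 + 45*4) + (-4 + 7*(-16)) = (-509 + 180) + (-4 - 112) = -329 - 116 = -445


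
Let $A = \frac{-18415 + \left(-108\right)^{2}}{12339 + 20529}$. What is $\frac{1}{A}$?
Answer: $- \frac{32868}{6751} \approx -4.8686$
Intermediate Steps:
$A = - \frac{6751}{32868}$ ($A = \frac{-18415 + 11664}{32868} = \left(-6751\right) \frac{1}{32868} = - \frac{6751}{32868} \approx -0.2054$)
$\frac{1}{A} = \frac{1}{- \frac{6751}{32868}} = - \frac{32868}{6751}$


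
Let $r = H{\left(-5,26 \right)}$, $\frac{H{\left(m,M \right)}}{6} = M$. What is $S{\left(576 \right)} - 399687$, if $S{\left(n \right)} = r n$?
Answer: $-309831$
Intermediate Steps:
$H{\left(m,M \right)} = 6 M$
$r = 156$ ($r = 6 \cdot 26 = 156$)
$S{\left(n \right)} = 156 n$
$S{\left(576 \right)} - 399687 = 156 \cdot 576 - 399687 = 89856 - 399687 = -309831$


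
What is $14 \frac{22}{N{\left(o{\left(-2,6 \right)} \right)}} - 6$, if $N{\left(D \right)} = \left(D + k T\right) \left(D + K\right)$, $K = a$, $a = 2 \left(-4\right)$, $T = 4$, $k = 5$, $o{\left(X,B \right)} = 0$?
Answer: $- \frac{317}{40} \approx -7.925$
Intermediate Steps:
$a = -8$
$K = -8$
$N{\left(D \right)} = \left(-8 + D\right) \left(20 + D\right)$ ($N{\left(D \right)} = \left(D + 5 \cdot 4\right) \left(D - 8\right) = \left(D + 20\right) \left(-8 + D\right) = \left(20 + D\right) \left(-8 + D\right) = \left(-8 + D\right) \left(20 + D\right)$)
$14 \frac{22}{N{\left(o{\left(-2,6 \right)} \right)}} - 6 = 14 \frac{22}{-160 + 0^{2} + 12 \cdot 0} - 6 = 14 \frac{22}{-160 + 0 + 0} - 6 = 14 \frac{22}{-160} - 6 = 14 \cdot 22 \left(- \frac{1}{160}\right) - 6 = 14 \left(- \frac{11}{80}\right) - 6 = - \frac{77}{40} - 6 = - \frac{317}{40}$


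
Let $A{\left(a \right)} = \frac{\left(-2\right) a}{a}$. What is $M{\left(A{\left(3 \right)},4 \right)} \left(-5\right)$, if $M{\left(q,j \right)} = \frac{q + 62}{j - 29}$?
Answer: $12$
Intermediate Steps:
$A{\left(a \right)} = -2$
$M{\left(q,j \right)} = \frac{62 + q}{-29 + j}$
$M{\left(A{\left(3 \right)},4 \right)} \left(-5\right) = \frac{62 - 2}{-29 + 4} \left(-5\right) = \frac{1}{-25} \cdot 60 \left(-5\right) = \left(- \frac{1}{25}\right) 60 \left(-5\right) = \left(- \frac{12}{5}\right) \left(-5\right) = 12$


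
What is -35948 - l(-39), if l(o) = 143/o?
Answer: -107833/3 ≈ -35944.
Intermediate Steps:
-35948 - l(-39) = -35948 - 143/(-39) = -35948 - 143*(-1)/39 = -35948 - 1*(-11/3) = -35948 + 11/3 = -107833/3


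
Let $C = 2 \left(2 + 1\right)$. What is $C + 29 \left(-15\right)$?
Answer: $-429$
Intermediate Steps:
$C = 6$ ($C = 2 \cdot 3 = 6$)
$C + 29 \left(-15\right) = 6 + 29 \left(-15\right) = 6 - 435 = -429$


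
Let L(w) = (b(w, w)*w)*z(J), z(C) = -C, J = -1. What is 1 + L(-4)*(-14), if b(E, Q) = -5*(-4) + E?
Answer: 897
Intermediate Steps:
b(E, Q) = 20 + E
L(w) = w*(20 + w) (L(w) = ((20 + w)*w)*(-1*(-1)) = (w*(20 + w))*1 = w*(20 + w))
1 + L(-4)*(-14) = 1 - 4*(20 - 4)*(-14) = 1 - 4*16*(-14) = 1 - 64*(-14) = 1 + 896 = 897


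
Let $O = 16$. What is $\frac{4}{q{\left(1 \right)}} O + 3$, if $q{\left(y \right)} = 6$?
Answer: $\frac{41}{3} \approx 13.667$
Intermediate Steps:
$\frac{4}{q{\left(1 \right)}} O + 3 = \frac{4}{6} \cdot 16 + 3 = 4 \cdot \frac{1}{6} \cdot 16 + 3 = \frac{2}{3} \cdot 16 + 3 = \frac{32}{3} + 3 = \frac{41}{3}$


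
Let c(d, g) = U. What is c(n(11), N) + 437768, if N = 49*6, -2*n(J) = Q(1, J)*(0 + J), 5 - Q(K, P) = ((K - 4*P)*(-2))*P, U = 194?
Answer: 437962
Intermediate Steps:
Q(K, P) = 5 - P*(-2*K + 8*P) (Q(K, P) = 5 - (K - 4*P)*(-2)*P = 5 - (-2*K + 8*P)*P = 5 - P*(-2*K + 8*P))
n(J) = -J*(5 - 8*J**2 + 2*J)/2 (n(J) = -(5 - 8*J**2 + 2*1*J)*(0 + J)/2 = -(5 - 8*J**2 + 2*J)*J/2 = -J*(5 - 8*J**2 + 2*J)/2)
N = 294
c(d, g) = 194
c(n(11), N) + 437768 = 194 + 437768 = 437962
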